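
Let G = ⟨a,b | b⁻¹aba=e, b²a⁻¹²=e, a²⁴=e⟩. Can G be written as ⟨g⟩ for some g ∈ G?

Every cyclic group is abelian. But a·b = ab while b·a = a¹¹b⁻¹, so a·b ≠ b·a and G is not abelian. Hence G is not cyclic.

Answer: No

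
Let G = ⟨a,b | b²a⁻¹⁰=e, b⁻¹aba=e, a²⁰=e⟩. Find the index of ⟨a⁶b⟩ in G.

First find ord(a⁶b) by computing successive powers:
  (a⁶b)¹ = a⁶b, (a⁶b)² = a¹⁰, (a⁶b)³ = a⁶b⁻¹, (a⁶b)⁴ = e.
So |⟨a⁶b⟩| = ord(a⁶b) = 4. With |G| = 40, by Lagrange [G : ⟨a⁶b⟩] = 40/4 = 10.

Answer: 10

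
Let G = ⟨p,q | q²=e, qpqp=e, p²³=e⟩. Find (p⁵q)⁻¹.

The order of (p⁵q) is 2 (smallest k with (p⁵q)ᵏ = e), so (p⁵q)⁻¹ = (p⁵q)¹ = p⁵q.
Check: (p⁵q) · (p⁵q) → (p⁵q) · p⁵ = q;   q · q = e, giving e as required.

Answer: p⁵q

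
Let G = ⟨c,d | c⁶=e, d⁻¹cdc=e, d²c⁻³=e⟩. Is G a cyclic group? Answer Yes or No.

Every cyclic group is abelian. But c·d = cd while d·c = c²d⁻¹, so c·d ≠ d·c and G is not abelian. Hence G is not cyclic.

Answer: No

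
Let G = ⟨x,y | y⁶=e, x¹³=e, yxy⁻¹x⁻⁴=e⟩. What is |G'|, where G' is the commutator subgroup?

G' = [G, G] is generated by all commutators. The generator-pair commutators are: [x, y] = x¹⁰.
The subgroup they normally generate is {e, x, x², x³, x⁴, x⁵, x⁶, x⁷, x⁸, x⁹, x¹⁰, x¹¹, x¹²}, of order 13.
Check: |G/G'| = 78/13 = 6 is the order of the abelianisation.

Answer: 13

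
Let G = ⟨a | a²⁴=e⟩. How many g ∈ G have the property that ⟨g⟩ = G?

G is cyclic of order 24. An element generates G iff its order is 24, and a cyclic group of order 24 has exactly φ(24) = 8 such elements.

Answer: 8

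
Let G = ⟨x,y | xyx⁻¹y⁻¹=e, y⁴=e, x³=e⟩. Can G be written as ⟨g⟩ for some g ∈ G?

|G| = 12. The element xy has order 12 (its powers give 12 distinct elements), so ⟨xy⟩ = G and G is cyclic.

Answer: Yes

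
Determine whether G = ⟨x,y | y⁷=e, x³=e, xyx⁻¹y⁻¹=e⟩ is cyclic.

|G| = 21. The element xy has order 21 (its powers give 21 distinct elements), so ⟨xy⟩ = G and G is cyclic.

Answer: Yes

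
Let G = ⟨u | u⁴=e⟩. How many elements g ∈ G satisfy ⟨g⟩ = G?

G is cyclic of order 4. An element generates G iff its order is 4, and a cyclic group of order 4 has exactly φ(4) = 2 such elements.

Answer: 2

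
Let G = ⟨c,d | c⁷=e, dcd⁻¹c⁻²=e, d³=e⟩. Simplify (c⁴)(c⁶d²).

Compute (c⁴) · (c⁶d²) by multiplying left to right and reducing via the relations at each step:
  (c⁴) · c⁶ = c³
  (c³) · d² = c³d²

Answer: c³d²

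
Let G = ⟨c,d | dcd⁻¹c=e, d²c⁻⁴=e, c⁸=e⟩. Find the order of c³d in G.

Compute successive powers until reaching e:
  (c³d)¹ = c³d, (c³d)² = c⁴, (c³d)³ = c³d⁻¹, (c³d)⁴ = e.
The smallest positive k with (c³d)ᵏ = e is 4.

Answer: 4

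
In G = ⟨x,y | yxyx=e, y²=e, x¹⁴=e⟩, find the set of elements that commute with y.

⟨y⟩ ⊆ C_G(y) since powers of y commute with y; so |C_G(y)| ≥ |⟨y⟩| = 2.
By orbit–stabilizer, |C_G(y)| = |G| / |conj. class of y| = 28 / 7 = 4.
The 4 elements commuting with y are {e, x⁷, y, x⁷y}.

Answer: {e, x⁷, y, x⁷y}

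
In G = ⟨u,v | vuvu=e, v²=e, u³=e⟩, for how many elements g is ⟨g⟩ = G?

⟨g⟩ = G would require ord(g) = |G| = 6, but the maximum element order in G is 3 < 6. So G is not cyclic and no single element generates it: the count is 0.

Answer: 0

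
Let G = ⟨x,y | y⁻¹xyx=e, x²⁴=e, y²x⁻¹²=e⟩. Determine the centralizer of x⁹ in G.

⟨x⁹⟩ ⊆ C_G(x⁹) since powers of x⁹ commute with x⁹; so |C_G(x⁹)| ≥ |⟨x⁹⟩| = 8.
By orbit–stabilizer, |C_G(x⁹)| = |G| / |conj. class of x⁹| = 48 / 2 = 24.
The 24 elements commuting with x⁹ are {e, x, x², x³, x⁴, x⁵, x⁶, x⁷, x⁸, x⁹, x¹⁰, x¹¹, x¹², x¹³, x¹⁴, x¹⁵, x¹⁶, x¹⁷, x¹⁸, x¹⁹, x²⁰, x²¹, x²², x²³}.

Answer: {e, x, x², x³, x⁴, x⁵, x⁶, x⁷, x⁸, x⁹, x¹⁰, x¹¹, x¹², x¹³, x¹⁴, x¹⁵, x¹⁶, x¹⁷, x¹⁸, x¹⁹, x²⁰, x²¹, x²², x²³}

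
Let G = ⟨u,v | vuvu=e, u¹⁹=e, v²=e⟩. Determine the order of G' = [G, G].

G' = [G, G] is generated by all commutators. The generator-pair commutators are: [u, v] = u².
The subgroup they normally generate is {e, u, u², u³, u⁴, u⁵, u⁶, u⁷, u⁸, u⁹, u¹⁰, u¹¹, u¹², u¹³, u¹⁴, u¹⁵, u¹⁶, u¹⁷, u¹⁸}, of order 19.
Check: |G/G'| = 38/19 = 2 is the order of the abelianisation.

Answer: 19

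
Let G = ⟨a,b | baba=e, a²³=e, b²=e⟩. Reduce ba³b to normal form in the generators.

Multiply left to right, reducing at each step:
  b · a³ = a²⁰b
  (a²⁰b) · b = a²⁰

Answer: a²⁰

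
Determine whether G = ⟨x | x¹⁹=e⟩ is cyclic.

|G| = 19. The element x has order 19 (its powers give 19 distinct elements), so ⟨x⟩ = G and G is cyclic.

Answer: Yes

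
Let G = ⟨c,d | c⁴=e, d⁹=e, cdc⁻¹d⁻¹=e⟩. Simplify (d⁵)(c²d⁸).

Compute (d⁵) · (c²d⁸) by multiplying left to right and reducing via the relations at each step:
  (d⁵) · c² = c²d⁵
  (c²d⁵) · d⁸ = c²d⁴

Answer: c²d⁴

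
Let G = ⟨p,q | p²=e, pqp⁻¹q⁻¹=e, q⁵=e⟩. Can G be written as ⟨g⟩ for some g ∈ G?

|G| = 10. The element pq has order 10 (its powers give 10 distinct elements), so ⟨pq⟩ = G and G is cyclic.

Answer: Yes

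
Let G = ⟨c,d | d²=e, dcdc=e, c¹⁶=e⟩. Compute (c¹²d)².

Compute successive powers of (c¹²d), reducing at each step:
  (c¹²d)²: (c¹²d) · c¹² = d;   d · d = e

Answer: e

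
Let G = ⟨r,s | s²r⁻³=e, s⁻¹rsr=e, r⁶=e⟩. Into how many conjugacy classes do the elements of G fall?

The conjugacy classes (representative and size) are:
  [e] (size 1), [r] (size 2), [r²] (size 2), [r³] (size 1), [rs⁻¹] (size 3), [r²s⁻¹] (size 3).
Class equation: 1 + 2 + 2 + 1 + 3 + 3 = 12 = |G|. So G has 6 conjugacy classes.

Answer: 6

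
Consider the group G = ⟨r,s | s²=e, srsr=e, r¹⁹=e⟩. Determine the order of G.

Enumerate words in the generators, reducing via the relations: the distinct elements are
  {e, r, s, rs, r², r³, r⁴, r⁵, r⁶, r⁷, r⁸, r⁹, r²s, r³s, r¹², r¹³, r¹¹, r¹⁰, r¹⁴, r¹⁵, r¹⁶, r¹⁷, r¹⁸, r⁴s, r⁵s, r⁶s, r⁷s, r⁸s, r⁹s, r¹²s, r¹³s, r¹¹s, r¹⁰s, r¹⁴s, r¹⁵s, r¹⁶s, r¹⁷s, r¹⁸s}.
No further products give new elements, so |G| = 38.

Answer: 38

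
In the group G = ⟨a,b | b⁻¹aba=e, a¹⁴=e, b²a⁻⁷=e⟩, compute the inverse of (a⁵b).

The order of (a⁵b) is 4 (smallest k with (a⁵b)ᵏ = e), so (a⁵b)⁻¹ = (a⁵b)³ = a⁵b⁻¹.
Check: (a⁵b) · (a⁵b⁻¹) → (a⁵b) · a⁵ = b;   b · b⁻¹ = e, giving e as required.

Answer: a⁵b⁻¹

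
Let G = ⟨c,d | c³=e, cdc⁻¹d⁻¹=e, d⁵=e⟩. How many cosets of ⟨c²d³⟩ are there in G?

First find ord(c²d³) by computing successive powers:
  (c²d³)¹ = c²d³, (c²d³)² = cd, (c²d³)³ = d⁴, (c²d³)⁴ = c²d², (c²d³)⁵ = c, (c²d³)⁶ = d³, (c²d³)⁷ = c²d, (c²d³)⁸ = cd⁴, (c²d³)⁹ = d², (c²d³)¹⁰ = c², (c²d³)¹¹ = cd³, (c²d³)¹² = d, (c²d³)¹³ = c²d⁴, (c²d³)¹⁴ = cd², (c²d³)¹⁵ = e.
So |⟨c²d³⟩| = ord(c²d³) = 15. With |G| = 15, by Lagrange [G : ⟨c²d³⟩] = 15/15 = 1.

Answer: 1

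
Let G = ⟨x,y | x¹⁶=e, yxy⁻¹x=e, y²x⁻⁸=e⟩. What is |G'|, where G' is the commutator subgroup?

G' = [G, G] is generated by all commutators. The generator-pair commutators are: [x, y] = x².
The subgroup they normally generate is {e, x², x⁴, x⁶, x⁸, x¹⁰, x¹², x¹⁴}, of order 8.
Check: |G/G'| = 32/8 = 4 is the order of the abelianisation.

Answer: 8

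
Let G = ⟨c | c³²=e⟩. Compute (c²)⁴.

Compute successive powers of (c²), reducing at each step:
  (c²)²: (c²) · c² = c⁴
  (c²)³: (c⁴) · c² = c⁶
  (c²)⁴: (c⁶) · c² = c⁸

Answer: c⁸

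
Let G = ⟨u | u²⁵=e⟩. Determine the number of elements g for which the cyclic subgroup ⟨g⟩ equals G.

G is cyclic of order 25. An element generates G iff its order is 25, and a cyclic group of order 25 has exactly φ(25) = 20 such elements.

Answer: 20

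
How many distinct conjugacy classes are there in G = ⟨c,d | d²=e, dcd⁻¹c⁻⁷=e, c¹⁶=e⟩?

The conjugacy classes (representative and size) are:
  [e] (size 1), [c] (size 2), [c¹⁴] (size 2), [c³] (size 2), [c⁴] (size 2), [c¹⁰] (size 2), [c⁸] (size 1), [c⁹] (size 2), [c¹¹] (size 2), [c¹⁰d] (size 8), [cd] (size 8).
Class equation: 1 + 2 + 2 + 2 + 2 + 2 + 1 + 2 + 2 + 8 + 8 = 32 = |G|. So G has 11 conjugacy classes.

Answer: 11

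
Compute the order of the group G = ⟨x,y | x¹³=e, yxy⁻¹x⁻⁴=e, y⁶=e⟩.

Enumerate words in the generators, reducing via the relations: the distinct elements are
  {e, x, y, xy, x², x³, x⁴, x⁵, x⁶, x⁷, x⁸, x⁹, y², y³, y⁴, y⁵, xy², xy³, xy⁴, xy⁵, x²y, x³y, x¹², x¹¹, x¹⁰, x⁴y, x⁵y, x⁶y, x⁷y, x⁸y, x⁹y, x²y², x²y³, x²y⁴, x²y⁵, x³y², x³y³, x³y⁴, x³y⁵, x¹²y, x¹¹y, x¹⁰y, x⁴y², x⁴y³, x⁴y⁴, x⁴y⁵, x⁵y², x⁵y³, x⁵y⁴, x⁵y⁵, x⁶y², x⁶y³, x⁶y⁴, x⁶y⁵, x⁷y², x⁷y³, x⁷y⁴, x⁷y⁵, x⁸y², x⁸y³, x⁸y⁴, x⁸y⁵, x⁹y², x⁹y³, x⁹y⁴, x⁹y⁵, x¹²y², x¹²y³, x¹²y⁴, x¹²y⁵, x¹¹y², x¹¹y³, x¹¹y⁴, x¹¹y⁵, x¹⁰y², x¹⁰y³, x¹⁰y⁴, x¹⁰y⁵}.
No further products give new elements, so |G| = 78.

Answer: 78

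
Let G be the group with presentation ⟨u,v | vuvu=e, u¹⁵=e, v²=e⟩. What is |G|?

Enumerate words in the generators, reducing via the relations: the distinct elements are
  {e, u, v, uv, u², u³, u⁴, u⁵, u⁶, u⁷, u⁸, u⁹, u²v, u³v, u¹², u¹³, u¹¹, u¹⁰, u¹⁴, u⁴v, u⁵v, u⁶v, u⁷v, u⁸v, u⁹v, u¹²v, u¹³v, u¹¹v, u¹⁰v, u¹⁴v}.
No further products give new elements, so |G| = 30.

Answer: 30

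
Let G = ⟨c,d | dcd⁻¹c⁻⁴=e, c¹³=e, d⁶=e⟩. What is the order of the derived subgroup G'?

G' = [G, G] is generated by all commutators. The generator-pair commutators are: [c, d] = c¹⁰.
The subgroup they normally generate is {e, c, c², c³, c⁴, c⁵, c⁶, c⁷, c⁸, c⁹, c¹⁰, c¹¹, c¹²}, of order 13.
Check: |G/G'| = 78/13 = 6 is the order of the abelianisation.

Answer: 13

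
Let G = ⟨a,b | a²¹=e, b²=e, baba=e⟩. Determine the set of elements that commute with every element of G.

An element z ∈ Z(G) iff z commutes with every generator.
For example e is central: e·a = a = a·e; e·b = b = b·e.
Whereas a ∉ Z(G) since a·b = ab ≠ a²⁰b = b·a.
Checking each of the 42 elements this way gives Z(G) = {e}, of order 1.

Answer: {e}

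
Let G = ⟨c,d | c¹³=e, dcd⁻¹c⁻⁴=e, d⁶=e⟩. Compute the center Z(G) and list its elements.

An element z ∈ Z(G) iff z commutes with every generator.
For example e is central: e·c = c = c·e; e·d = d = d·e.
Whereas c ∉ Z(G) since c·d = cd ≠ c⁴d = d·c.
Checking each of the 78 elements this way gives Z(G) = {e}, of order 1.

Answer: {e}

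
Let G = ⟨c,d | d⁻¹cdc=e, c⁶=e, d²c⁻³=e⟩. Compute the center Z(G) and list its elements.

An element z ∈ Z(G) iff z commutes with every generator.
For example c³ is central: (c³)·c = c⁴ = c·(c³); (c³)·d = d⁻¹ = d·(c³).
Whereas c ∉ Z(G) since c·d = cd ≠ c²d⁻¹ = d·c.
Checking each of the 12 elements this way gives Z(G) = {e, c³}, of order 2.

Answer: {e, c³}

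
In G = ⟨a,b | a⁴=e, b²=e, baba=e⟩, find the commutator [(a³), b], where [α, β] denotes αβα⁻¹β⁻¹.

[(a³), b] = (a³)·b·(a³)⁻¹·b⁻¹.
  (a³) · b = a³b
  (a³b) · a = a²b
  (a²b) · b = a²

Answer: a²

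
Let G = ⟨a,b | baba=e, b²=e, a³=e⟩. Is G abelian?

a·b = ab but b·a = a²b, so a·b ≠ b·a and G is not abelian.

Answer: No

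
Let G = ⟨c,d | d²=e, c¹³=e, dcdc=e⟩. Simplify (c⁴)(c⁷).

Compute (c⁴) · (c⁷) by multiplying left to right and reducing via the relations at each step:
  (c⁴) · c⁷ = c¹¹

Answer: c¹¹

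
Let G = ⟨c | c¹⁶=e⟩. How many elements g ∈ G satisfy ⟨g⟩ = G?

G is cyclic of order 16. An element generates G iff its order is 16, and a cyclic group of order 16 has exactly φ(16) = 8 such elements.

Answer: 8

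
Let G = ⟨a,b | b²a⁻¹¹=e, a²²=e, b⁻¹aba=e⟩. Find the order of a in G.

Compute successive powers until reaching e:
  a¹ = a, a² = a², a³ = a³, a⁴ = a⁴, a⁵ = a⁵, a⁶ = a⁶, a⁷ = a⁷, a⁸ = a⁸, a⁹ = a⁹, a¹⁰ = a¹⁰, a¹¹ = a¹¹, a¹² = a¹², a¹³ = a¹³, a¹⁴ = a¹⁴, a¹⁵ = a¹⁵, a¹⁶ = a¹⁶, a¹⁷ = a¹⁷, a¹⁸ = a¹⁸, a¹⁹ = a¹⁹, a²⁰ = a²⁰, a²¹ = a²¹, a²² = e.
The smallest positive k with aᵏ = e is 22.

Answer: 22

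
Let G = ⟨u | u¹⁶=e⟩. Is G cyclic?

|G| = 16. The element u has order 16 (its powers give 16 distinct elements), so ⟨u⟩ = G and G is cyclic.

Answer: Yes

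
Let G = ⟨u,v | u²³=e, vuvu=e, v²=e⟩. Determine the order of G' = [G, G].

G' = [G, G] is generated by all commutators. The generator-pair commutators are: [u, v] = u².
The subgroup they normally generate is {e, u, u², u³, u⁴, u⁵, u⁶, u⁷, u⁸, u⁹, u¹⁰, u¹¹, u¹², u¹³, u¹⁴, u¹⁵, u¹⁶, u¹⁷, u¹⁸, u¹⁹, u²⁰, u²¹, u²²}, of order 23.
Check: |G/G'| = 46/23 = 2 is the order of the abelianisation.

Answer: 23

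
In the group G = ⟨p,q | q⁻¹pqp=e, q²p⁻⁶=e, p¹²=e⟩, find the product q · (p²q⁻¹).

Compute q · (p²q⁻¹) by multiplying left to right and reducing via the relations at each step:
  q · p² = p⁴q⁻¹
  (p⁴q⁻¹) · q⁻¹ = p¹⁰

Answer: p¹⁰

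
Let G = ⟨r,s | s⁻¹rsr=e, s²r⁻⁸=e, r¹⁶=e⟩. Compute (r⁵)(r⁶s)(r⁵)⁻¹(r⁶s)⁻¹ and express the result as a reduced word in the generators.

[(r⁵), (r⁶s)] = (r⁵)·(r⁶s)·(r⁵)⁻¹·(r⁶s)⁻¹.
  (r⁵) · (r⁶s) = r³s⁻¹
  (r³s⁻¹) · (r¹¹) = s
  s · (r⁶s⁻¹) = r¹⁰

Answer: r¹⁰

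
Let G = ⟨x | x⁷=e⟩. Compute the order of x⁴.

Compute successive powers until reaching e:
  (x⁴)¹ = x⁴, (x⁴)² = x, (x⁴)³ = x⁵, (x⁴)⁴ = x², (x⁴)⁵ = x⁶, (x⁴)⁶ = x³, (x⁴)⁷ = e.
The smallest positive k with (x⁴)ᵏ = e is 7.

Answer: 7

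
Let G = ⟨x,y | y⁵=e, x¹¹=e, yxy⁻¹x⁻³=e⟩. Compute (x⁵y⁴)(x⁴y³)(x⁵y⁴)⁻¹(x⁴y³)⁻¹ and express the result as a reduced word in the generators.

[(x⁵y⁴), (x⁴y³)] = (x⁵y⁴)·(x⁴y³)·(x⁵y⁴)⁻¹·(x⁴y³)⁻¹.
  (x⁵y⁴) · (x⁴y³) = x¹⁰y²
  (x¹⁰y²) · (x⁷y) = x⁷y³
  (x⁷y³) · (x⁸y²) = x³

Answer: x³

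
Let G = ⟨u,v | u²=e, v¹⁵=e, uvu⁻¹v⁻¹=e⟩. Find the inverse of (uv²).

The order of (uv²) is 30 (smallest k with (uv²)ᵏ = e), so (uv²)⁻¹ = (uv²)²⁹ = uv¹³.
Check: (uv²) · (uv¹³) → (uv²) · u = v²;   (v²) · v¹³ = e, giving e as required.

Answer: uv¹³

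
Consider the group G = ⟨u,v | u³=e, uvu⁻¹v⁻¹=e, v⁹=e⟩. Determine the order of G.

Enumerate words in the generators, reducing via the relations: the distinct elements are
  {e, u, v, uv, u², v², v³, v⁴, v⁵, v⁶, v⁷, v⁸, uv², uv³, uv⁴, uv⁵, uv⁶, uv⁷, uv⁸, u²v, u²v², u²v³, u²v⁴, u²v⁵, u²v⁶, u²v⁷, u²v⁸}.
No further products give new elements, so |G| = 27.

Answer: 27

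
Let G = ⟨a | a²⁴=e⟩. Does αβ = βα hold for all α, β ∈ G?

G has a single generator, so G is cyclic and hence abelian.

Answer: Yes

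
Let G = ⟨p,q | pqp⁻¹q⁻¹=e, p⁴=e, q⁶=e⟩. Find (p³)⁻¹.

The order of (p³) is 4 (smallest k with (p³)ᵏ = e), so (p³)⁻¹ = (p³)³ = p.
Check: (p³) · p → (p³) · p = e, giving e as required.

Answer: p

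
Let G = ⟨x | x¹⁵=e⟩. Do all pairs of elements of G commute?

G has a single generator, so G is cyclic and hence abelian.

Answer: Yes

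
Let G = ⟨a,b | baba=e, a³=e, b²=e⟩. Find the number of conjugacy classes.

The conjugacy classes (representative and size) are:
  [e] (size 1), [a] (size 2), [ab] (size 3).
Class equation: 1 + 2 + 3 = 6 = |G|. So G has 3 conjugacy classes.

Answer: 3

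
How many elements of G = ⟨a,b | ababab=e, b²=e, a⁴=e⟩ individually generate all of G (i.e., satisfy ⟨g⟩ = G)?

⟨g⟩ = G would require ord(g) = |G| = 24, but the maximum element order in G is 4 < 24. So G is not cyclic and no single element generates it: the count is 0.

Answer: 0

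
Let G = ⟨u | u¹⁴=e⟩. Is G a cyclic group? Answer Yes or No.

|G| = 14. The element u has order 14 (its powers give 14 distinct elements), so ⟨u⟩ = G and G is cyclic.

Answer: Yes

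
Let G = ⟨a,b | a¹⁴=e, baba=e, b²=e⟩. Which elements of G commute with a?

⟨a⟩ ⊆ C_G(a) since powers of a commute with a; so |C_G(a)| ≥ |⟨a⟩| = 14.
By orbit–stabilizer, |C_G(a)| = |G| / |conj. class of a| = 28 / 2 = 14.
The 14 elements commuting with a are {e, a, a², a³, a⁴, a⁵, a⁶, a⁷, a⁸, a⁹, a¹⁰, a¹¹, a¹², a¹³}.

Answer: {e, a, a², a³, a⁴, a⁵, a⁶, a⁷, a⁸, a⁹, a¹⁰, a¹¹, a¹², a¹³}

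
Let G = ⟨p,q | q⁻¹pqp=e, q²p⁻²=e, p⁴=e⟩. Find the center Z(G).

An element z ∈ Z(G) iff z commutes with every generator.
For example p² is central: (p²)·p = p³ = p·(p²); (p²)·q = q⁻¹ = q·(p²).
Whereas p ∉ Z(G) since p·q = pq ≠ pq⁻¹ = q·p.
Checking each of the 8 elements this way gives Z(G) = {e, p²}, of order 2.

Answer: {e, p²}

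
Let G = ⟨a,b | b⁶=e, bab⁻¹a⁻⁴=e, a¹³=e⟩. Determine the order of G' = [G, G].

G' = [G, G] is generated by all commutators. The generator-pair commutators are: [a, b] = a¹⁰.
The subgroup they normally generate is {e, a, a², a³, a⁴, a⁵, a⁶, a⁷, a⁸, a⁹, a¹⁰, a¹¹, a¹²}, of order 13.
Check: |G/G'| = 78/13 = 6 is the order of the abelianisation.

Answer: 13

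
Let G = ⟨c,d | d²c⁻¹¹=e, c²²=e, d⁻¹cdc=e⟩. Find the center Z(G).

An element z ∈ Z(G) iff z commutes with every generator.
For example c¹¹ is central: (c¹¹)·c = c¹² = c·(c¹¹); (c¹¹)·d = d⁻¹ = d·(c¹¹).
Whereas c ∉ Z(G) since c·d = cd ≠ c¹⁰d⁻¹ = d·c.
Checking each of the 44 elements this way gives Z(G) = {e, c¹¹}, of order 2.

Answer: {e, c¹¹}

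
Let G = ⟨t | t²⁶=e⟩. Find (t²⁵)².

Compute successive powers of (t²⁵), reducing at each step:
  (t²⁵)²: (t²⁵) · t²⁵ = t²⁴

Answer: t²⁴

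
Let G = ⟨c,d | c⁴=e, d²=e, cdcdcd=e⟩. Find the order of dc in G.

Compute successive powers until reaching e:
  (dc)¹ = dc, (dc)² = c³d, (dc)³ = e.
The smallest positive k with (dc)ᵏ = e is 3.

Answer: 3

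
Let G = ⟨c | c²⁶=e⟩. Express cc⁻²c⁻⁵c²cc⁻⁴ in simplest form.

Multiply left to right, reducing at each step:
  c · c⁻² = c²⁵
  (c²⁵) · c⁻⁵ = c²⁰
  (c²⁰) · c² = c²²
  (c²²) · c = c²³
  (c²³) · c⁻⁴ = c¹⁹

Answer: c¹⁹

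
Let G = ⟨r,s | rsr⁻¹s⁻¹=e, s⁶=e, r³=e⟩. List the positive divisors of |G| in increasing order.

|G| = 18 = 2 · 3². By Lagrange's theorem the order of any subgroup divides 18; the divisors of 18 are 1, 2, 3, 6, 9, 18.

Answer: 1, 2, 3, 6, 9, 18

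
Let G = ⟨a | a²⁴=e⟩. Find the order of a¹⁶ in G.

Compute successive powers until reaching e:
  (a¹⁶)¹ = a¹⁶, (a¹⁶)² = a⁸, (a¹⁶)³ = e.
The smallest positive k with (a¹⁶)ᵏ = e is 3.

Answer: 3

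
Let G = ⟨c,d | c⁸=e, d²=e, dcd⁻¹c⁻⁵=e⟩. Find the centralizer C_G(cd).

⟨cd⟩ ⊆ C_G(cd) since powers of cd commute with cd; so |C_G(cd)| ≥ |⟨cd⟩| = 8.
By orbit–stabilizer, |C_G(cd)| = |G| / |conj. class of cd| = 16 / 2 = 8.
The 8 elements commuting with cd are {e, c², c⁴, c⁶, c⁵d, cd, c⁷d, c³d}.

Answer: {e, c², c⁴, c⁶, c⁵d, cd, c⁷d, c³d}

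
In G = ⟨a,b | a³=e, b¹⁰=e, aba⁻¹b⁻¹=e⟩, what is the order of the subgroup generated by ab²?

|⟨ab²⟩| equals the order of ab². Compute successive powers until reaching e:
  (ab²)¹ = ab², (ab²)² = a²b⁴, (ab²)³ = b⁶, (ab²)⁴ = ab⁸, (ab²)⁵ = a², (ab²)⁶ = b², (ab²)⁷ = ab⁴, (ab²)⁸ = a²b⁶, (ab²)⁹ = b⁸, (ab²)¹⁰ = a, (ab²)¹¹ = a²b², (ab²)¹² = b⁴, (ab²)¹³ = ab⁶, (ab²)¹⁴ = a²b⁸, (ab²)¹⁵ = e.
The smallest positive k with (ab²)ᵏ = e is 15, so |⟨ab²⟩| = 15.

Answer: 15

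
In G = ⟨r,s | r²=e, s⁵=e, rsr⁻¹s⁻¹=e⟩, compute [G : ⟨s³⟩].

First find ord(s³) by computing successive powers:
  (s³)¹ = s³, (s³)² = s, (s³)³ = s⁴, (s³)⁴ = s², (s³)⁵ = e.
So |⟨s³⟩| = ord(s³) = 5. With |G| = 10, by Lagrange [G : ⟨s³⟩] = 10/5 = 2.

Answer: 2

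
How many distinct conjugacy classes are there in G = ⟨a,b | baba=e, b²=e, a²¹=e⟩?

The conjugacy classes (representative and size) are:
  [e] (size 1), [a²⁰] (size 2), [a²] (size 2), [a³] (size 2), [a¹⁷] (size 2), [a⁵] (size 2), [a⁶] (size 2), [a⁷] (size 2), [a⁸] (size 2), [a⁹] (size 2), [a¹⁰] (size 2), [b] (size 21).
Class equation: 1 + 2 + 2 + 2 + 2 + 2 + 2 + 2 + 2 + 2 + 2 + 21 = 42 = |G|. So G has 12 conjugacy classes.

Answer: 12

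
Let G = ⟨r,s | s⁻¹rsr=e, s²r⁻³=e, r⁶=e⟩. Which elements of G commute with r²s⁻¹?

⟨r²s⁻¹⟩ ⊆ C_G(r²s⁻¹) since powers of r²s⁻¹ commute with r²s⁻¹; so |C_G(r²s⁻¹)| ≥ |⟨r²s⁻¹⟩| = 4.
By orbit–stabilizer, |C_G(r²s⁻¹)| = |G| / |conj. class of r²s⁻¹| = 12 / 3 = 4.
The 4 elements commuting with r²s⁻¹ are {e, r³, r²s, r²s⁻¹}.

Answer: {e, r³, r²s, r²s⁻¹}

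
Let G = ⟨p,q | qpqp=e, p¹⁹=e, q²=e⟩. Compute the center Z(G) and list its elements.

An element z ∈ Z(G) iff z commutes with every generator.
For example e is central: e·p = p = p·e; e·q = q = q·e.
Whereas p ∉ Z(G) since p·q = pq ≠ p¹⁸q = q·p.
Checking each of the 38 elements this way gives Z(G) = {e}, of order 1.

Answer: {e}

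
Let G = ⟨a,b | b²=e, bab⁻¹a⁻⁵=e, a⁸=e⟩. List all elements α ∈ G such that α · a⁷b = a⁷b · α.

⟨a⁷b⟩ ⊆ C_G(a⁷b) since powers of a⁷b commute with a⁷b; so |C_G(a⁷b)| ≥ |⟨a⁷b⟩| = 8.
By orbit–stabilizer, |C_G(a⁷b)| = |G| / |conj. class of a⁷b| = 16 / 2 = 8.
The 8 elements commuting with a⁷b are {e, a², a⁴, a⁶, a⁵b, ab, a⁷b, a³b}.

Answer: {e, a², a⁴, a⁶, a⁵b, ab, a⁷b, a³b}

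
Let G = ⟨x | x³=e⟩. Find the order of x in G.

Compute successive powers until reaching e:
  x¹ = x, x² = x², x³ = e.
The smallest positive k with xᵏ = e is 3.

Answer: 3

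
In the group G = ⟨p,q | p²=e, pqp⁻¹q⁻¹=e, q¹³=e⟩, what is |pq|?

Compute successive powers until reaching e:
  (pq)¹ = pq, (pq)² = q², (pq)³ = pq³, (pq)⁴ = q⁴, (pq)⁵ = pq⁵, (pq)⁶ = q⁶, (pq)⁷ = pq⁷, (pq)⁸ = q⁸, (pq)⁹ = pq⁹, (pq)¹⁰ = q¹⁰, (pq)¹¹ = pq¹¹, (pq)¹² = q¹², (pq)¹³ = p, (pq)¹⁴ = q, (pq)¹⁵ = pq², (pq)¹⁶ = q³, (pq)¹⁷ = pq⁴, (pq)¹⁸ = q⁵, (pq)¹⁹ = pq⁶, (pq)²⁰ = q⁷, (pq)²¹ = pq⁸, (pq)²² = q⁹, (pq)²³ = pq¹⁰, (pq)²⁴ = q¹¹, (pq)²⁵ = pq¹², (pq)²⁶ = e.
The smallest positive k with (pq)ᵏ = e is 26.

Answer: 26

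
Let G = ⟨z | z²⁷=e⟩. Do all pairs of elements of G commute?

G has a single generator, so G is cyclic and hence abelian.

Answer: Yes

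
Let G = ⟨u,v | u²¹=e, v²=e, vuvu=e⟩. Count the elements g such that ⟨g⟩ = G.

⟨g⟩ = G would require ord(g) = |G| = 42, but the maximum element order in G is 21 < 42. So G is not cyclic and no single element generates it: the count is 0.

Answer: 0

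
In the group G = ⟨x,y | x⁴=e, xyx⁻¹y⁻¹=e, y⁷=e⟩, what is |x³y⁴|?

Compute successive powers until reaching e:
  (x³y⁴)¹ = x³y⁴, (x³y⁴)² = x²y, (x³y⁴)³ = xy⁵, (x³y⁴)⁴ = y², (x³y⁴)⁵ = x³y⁶, (x³y⁴)⁶ = x²y³, (x³y⁴)⁷ = x, (x³y⁴)⁸ = y⁴, (x³y⁴)⁹ = x³y, (x³y⁴)¹⁰ = x²y⁵, (x³y⁴)¹¹ = xy², (x³y⁴)¹² = y⁶, (x³y⁴)¹³ = x³y³, (x³y⁴)¹⁴ = x², (x³y⁴)¹⁵ = xy⁴, (x³y⁴)¹⁶ = y, (x³y⁴)¹⁷ = x³y⁵, (x³y⁴)¹⁸ = x²y², (x³y⁴)¹⁹ = xy⁶, (x³y⁴)²⁰ = y³, (x³y⁴)²¹ = x³, (x³y⁴)²² = x²y⁴, (x³y⁴)²³ = xy, (x³y⁴)²⁴ = y⁵, (x³y⁴)²⁵ = x³y², (x³y⁴)²⁶ = x²y⁶, (x³y⁴)²⁷ = xy³, (x³y⁴)²⁸ = e.
The smallest positive k with (x³y⁴)ᵏ = e is 28.

Answer: 28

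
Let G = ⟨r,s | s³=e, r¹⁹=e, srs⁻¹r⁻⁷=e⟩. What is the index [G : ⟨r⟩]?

First find ord(r) by computing successive powers:
  r¹ = r, r² = r², r³ = r³, r⁴ = r⁴, r⁵ = r⁵, r⁶ = r⁶, r⁷ = r⁷, r⁸ = r⁸, r⁹ = r⁹, r¹⁰ = r¹⁰, r¹¹ = r¹¹, r¹² = r¹², r¹³ = r¹³, r¹⁴ = r¹⁴, r¹⁵ = r¹⁵, r¹⁶ = r¹⁶, r¹⁷ = r¹⁷, r¹⁸ = r¹⁸, r¹⁹ = e.
So |⟨r⟩| = ord(r) = 19. With |G| = 57, by Lagrange [G : ⟨r⟩] = 57/19 = 3.

Answer: 3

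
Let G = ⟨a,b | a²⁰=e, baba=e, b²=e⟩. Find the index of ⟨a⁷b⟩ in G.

First find ord(a⁷b) by computing successive powers:
  (a⁷b)¹ = a⁷b, (a⁷b)² = e.
So |⟨a⁷b⟩| = ord(a⁷b) = 2. With |G| = 40, by Lagrange [G : ⟨a⁷b⟩] = 40/2 = 20.

Answer: 20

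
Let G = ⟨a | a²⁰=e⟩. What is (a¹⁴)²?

Compute successive powers of (a¹⁴), reducing at each step:
  (a¹⁴)²: (a¹⁴) · a¹⁴ = a⁸

Answer: a⁸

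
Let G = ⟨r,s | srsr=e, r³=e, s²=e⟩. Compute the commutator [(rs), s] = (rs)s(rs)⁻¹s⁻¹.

[(rs), s] = (rs)·s·(rs)⁻¹·s⁻¹.
  (rs) · s = r
  r · (rs) = r²s
  (r²s) · s = r²

Answer: r²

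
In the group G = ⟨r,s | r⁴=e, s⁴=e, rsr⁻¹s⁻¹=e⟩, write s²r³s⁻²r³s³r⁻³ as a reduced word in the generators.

Multiply left to right, reducing at each step:
  (s²) · r³ = r³s²
  (r³s²) · s⁻² = r³
  (r³) · r³ = r²
  (r²) · s³ = r²s³
  (r²s³) · r⁻³ = r³s³

Answer: r³s³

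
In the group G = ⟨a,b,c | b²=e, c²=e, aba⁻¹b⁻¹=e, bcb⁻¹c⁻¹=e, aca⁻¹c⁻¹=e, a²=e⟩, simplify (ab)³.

Compute successive powers of (ab), reducing at each step:
  (ab)²: (ab) · a = b;   b · b = e
  (ab)³: e · a = a;   a · b = ab

Answer: ab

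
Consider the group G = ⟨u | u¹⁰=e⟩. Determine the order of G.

G is generated by a single element, so G is cyclic. The relator gives u¹⁰ = e and no smaller power is forced to be e, so the 10 powers {e, u, u², u³, u⁴, u⁵, u⁶, u⁷, u⁸, u⁹} are distinct. Hence |G| = 10.

Answer: 10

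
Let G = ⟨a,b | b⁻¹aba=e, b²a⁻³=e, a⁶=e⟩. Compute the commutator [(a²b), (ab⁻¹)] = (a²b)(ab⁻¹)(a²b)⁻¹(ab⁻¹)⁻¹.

[(a²b), (ab⁻¹)] = (a²b)·(ab⁻¹)·(a²b)⁻¹·(ab⁻¹)⁻¹.
  (a²b) · (ab⁻¹) = a
  a · (a²b⁻¹) = b
  b · (ab) = a²

Answer: a²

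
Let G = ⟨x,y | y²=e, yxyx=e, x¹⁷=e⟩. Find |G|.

Enumerate words in the generators, reducing via the relations: the distinct elements are
  {e, x, y, xy, x², x³, x⁴, x⁵, x⁶, x⁷, x⁸, x⁹, x²y, x³y, x¹², x¹³, x¹¹, x¹⁰, x¹⁴, x¹⁵, x¹⁶, x⁴y, x⁵y, x⁶y, x⁷y, x⁸y, x⁹y, x¹²y, x¹³y, x¹¹y, x¹⁰y, x¹⁴y, x¹⁵y, x¹⁶y}.
No further products give new elements, so |G| = 34.

Answer: 34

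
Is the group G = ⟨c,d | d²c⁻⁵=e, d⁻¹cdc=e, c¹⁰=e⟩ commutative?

c·d = cd but d·c = c⁴d⁻¹, so c·d ≠ d·c and G is not abelian.

Answer: No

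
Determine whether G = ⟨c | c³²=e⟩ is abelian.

G has a single generator, so G is cyclic and hence abelian.

Answer: Yes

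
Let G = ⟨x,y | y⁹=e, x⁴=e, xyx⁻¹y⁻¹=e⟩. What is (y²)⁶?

Compute successive powers of (y²), reducing at each step:
  (y²)²: (y²) · y² = y⁴
  (y²)³: (y⁴) · y² = y⁶
  (y²)⁴: (y⁶) · y² = y⁸
  (y²)⁵: (y⁸) · y² = y
  (y²)⁶: y · y² = y³

Answer: y³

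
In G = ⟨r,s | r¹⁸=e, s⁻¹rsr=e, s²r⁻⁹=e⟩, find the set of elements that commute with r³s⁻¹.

⟨r³s⁻¹⟩ ⊆ C_G(r³s⁻¹) since powers of r³s⁻¹ commute with r³s⁻¹; so |C_G(r³s⁻¹)| ≥ |⟨r³s⁻¹⟩| = 4.
By orbit–stabilizer, |C_G(r³s⁻¹)| = |G| / |conj. class of r³s⁻¹| = 36 / 9 = 4.
The 4 elements commuting with r³s⁻¹ are {e, r⁹, r³s, r³s⁻¹}.

Answer: {e, r⁹, r³s, r³s⁻¹}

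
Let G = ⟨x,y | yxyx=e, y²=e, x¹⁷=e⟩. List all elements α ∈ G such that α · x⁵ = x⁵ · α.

⟨x⁵⟩ ⊆ C_G(x⁵) since powers of x⁵ commute with x⁵; so |C_G(x⁵)| ≥ |⟨x⁵⟩| = 17.
By orbit–stabilizer, |C_G(x⁵)| = |G| / |conj. class of x⁵| = 34 / 2 = 17.
The 17 elements commuting with x⁵ are {e, x, x², x³, x⁴, x⁵, x⁶, x⁷, x⁸, x⁹, x¹⁰, x¹¹, x¹², x¹³, x¹⁴, x¹⁵, x¹⁶}.

Answer: {e, x, x², x³, x⁴, x⁵, x⁶, x⁷, x⁸, x⁹, x¹⁰, x¹¹, x¹², x¹³, x¹⁴, x¹⁵, x¹⁶}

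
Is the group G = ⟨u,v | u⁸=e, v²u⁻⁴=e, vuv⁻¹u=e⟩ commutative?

u·v = uv but v·u = u³v⁻¹, so u·v ≠ v·u and G is not abelian.

Answer: No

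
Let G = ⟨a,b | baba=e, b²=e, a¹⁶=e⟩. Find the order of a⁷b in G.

Compute successive powers until reaching e:
  (a⁷b)¹ = a⁷b, (a⁷b)² = e.
The smallest positive k with (a⁷b)ᵏ = e is 2.

Answer: 2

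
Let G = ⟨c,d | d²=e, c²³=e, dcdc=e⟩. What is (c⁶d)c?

Compute (c⁶d) · c by multiplying left to right and reducing via the relations at each step:
  (c⁶d) · c = c⁵d

Answer: c⁵d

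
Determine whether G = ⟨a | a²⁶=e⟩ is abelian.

G has a single generator, so G is cyclic and hence abelian.

Answer: Yes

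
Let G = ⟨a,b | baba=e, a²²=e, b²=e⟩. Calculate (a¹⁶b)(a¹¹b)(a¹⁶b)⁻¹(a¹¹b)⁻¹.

[(a¹⁶b), (a¹¹b)] = (a¹⁶b)·(a¹¹b)·(a¹⁶b)⁻¹·(a¹¹b)⁻¹.
  (a¹⁶b) · (a¹¹b) = a⁵
  (a⁵) · (a¹⁶b) = a²¹b
  (a²¹b) · (a¹¹b) = a¹⁰

Answer: a¹⁰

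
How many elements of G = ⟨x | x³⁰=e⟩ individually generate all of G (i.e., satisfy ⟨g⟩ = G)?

G is cyclic of order 30. An element generates G iff its order is 30, and a cyclic group of order 30 has exactly φ(30) = 8 such elements.

Answer: 8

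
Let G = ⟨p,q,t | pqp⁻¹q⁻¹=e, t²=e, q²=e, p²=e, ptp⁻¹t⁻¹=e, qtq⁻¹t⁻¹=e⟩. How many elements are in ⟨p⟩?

|⟨p⟩| equals the order of p. Compute successive powers until reaching e:
  p¹ = p, p² = e.
The smallest positive k with pᵏ = e is 2, so |⟨p⟩| = 2.

Answer: 2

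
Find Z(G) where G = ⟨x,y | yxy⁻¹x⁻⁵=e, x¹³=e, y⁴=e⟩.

An element z ∈ Z(G) iff z commutes with every generator.
For example e is central: e·x = x = x·e; e·y = y = y·e.
Whereas x ∉ Z(G) since x·y = xy ≠ x⁵y = y·x.
Checking each of the 52 elements this way gives Z(G) = {e}, of order 1.

Answer: {e}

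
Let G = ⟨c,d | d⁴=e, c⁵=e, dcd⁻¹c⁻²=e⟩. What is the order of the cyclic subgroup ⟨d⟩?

|⟨d⟩| equals the order of d. Compute successive powers until reaching e:
  d¹ = d, d² = d², d³ = d³, d⁴ = e.
The smallest positive k with dᵏ = e is 4, so |⟨d⟩| = 4.

Answer: 4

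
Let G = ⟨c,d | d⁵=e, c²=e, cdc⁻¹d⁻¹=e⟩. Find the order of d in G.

Compute successive powers until reaching e:
  d¹ = d, d² = d², d³ = d³, d⁴ = d⁴, d⁵ = e.
The smallest positive k with dᵏ = e is 5.

Answer: 5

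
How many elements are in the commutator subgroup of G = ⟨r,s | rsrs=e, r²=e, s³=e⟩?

G' = [G, G] is generated by all commutators. The generator-pair commutators are: [r, s] = s.
The subgroup they normally generate is {e, s, s²}, of order 3.
Check: |G/G'| = 6/3 = 2 is the order of the abelianisation.

Answer: 3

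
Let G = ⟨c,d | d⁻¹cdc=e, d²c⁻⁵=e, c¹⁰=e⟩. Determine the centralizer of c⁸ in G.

⟨c⁸⟩ ⊆ C_G(c⁸) since powers of c⁸ commute with c⁸; so |C_G(c⁸)| ≥ |⟨c⁸⟩| = 5.
By orbit–stabilizer, |C_G(c⁸)| = |G| / |conj. class of c⁸| = 20 / 2 = 10.
The 10 elements commuting with c⁸ are {e, c, c², c³, c⁴, c⁵, c⁶, c⁷, c⁸, c⁹}.

Answer: {e, c, c², c³, c⁴, c⁵, c⁶, c⁷, c⁸, c⁹}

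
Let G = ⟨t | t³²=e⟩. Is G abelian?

G has a single generator, so G is cyclic and hence abelian.

Answer: Yes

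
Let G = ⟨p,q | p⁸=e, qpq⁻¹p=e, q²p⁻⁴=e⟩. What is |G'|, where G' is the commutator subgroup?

G' = [G, G] is generated by all commutators. The generator-pair commutators are: [p, q] = p².
The subgroup they normally generate is {e, p², p⁴, p⁶}, of order 4.
Check: |G/G'| = 16/4 = 4 is the order of the abelianisation.

Answer: 4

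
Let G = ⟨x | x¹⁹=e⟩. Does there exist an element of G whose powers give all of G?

|G| = 19. The element x has order 19 (its powers give 19 distinct elements), so ⟨x⟩ = G and G is cyclic.

Answer: Yes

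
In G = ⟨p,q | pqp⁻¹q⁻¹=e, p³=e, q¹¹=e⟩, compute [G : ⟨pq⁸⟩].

First find ord(pq⁸) by computing successive powers:
  (pq⁸)¹ = pq⁸, (pq⁸)² = p²q⁵, (pq⁸)³ = q², (pq⁸)⁴ = pq¹⁰, (pq⁸)⁵ = p²q⁷, (pq⁸)⁶ = q⁴, (pq⁸)⁷ = pq, (pq⁸)⁸ = p²q⁹, (pq⁸)⁹ = q⁶, (pq⁸)¹⁰ = pq³, (pq⁸)¹¹ = p², (pq⁸)¹² = q⁸, (pq⁸)¹³ = pq⁵, (pq⁸)¹⁴ = p²q², (pq⁸)¹⁵ = q¹⁰, (pq⁸)¹⁶ = pq⁷, (pq⁸)¹⁷ = p²q⁴, (pq⁸)¹⁸ = q, (pq⁸)¹⁹ = pq⁹, (pq⁸)²⁰ = p²q⁶, (pq⁸)²¹ = q³, (pq⁸)²² = p, (pq⁸)²³ = p²q⁸, (pq⁸)²⁴ = q⁵, (pq⁸)²⁵ = pq², (pq⁸)²⁶ = p²q¹⁰, (pq⁸)²⁷ = q⁷, (pq⁸)²⁸ = pq⁴, (pq⁸)²⁹ = p²q, (pq⁸)³⁰ = q⁹, (pq⁸)³¹ = pq⁶, (pq⁸)³² = p²q³, (pq⁸)³³ = e.
So |⟨pq⁸⟩| = ord(pq⁸) = 33. With |G| = 33, by Lagrange [G : ⟨pq⁸⟩] = 33/33 = 1.

Answer: 1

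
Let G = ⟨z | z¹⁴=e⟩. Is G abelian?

G has a single generator, so G is cyclic and hence abelian.

Answer: Yes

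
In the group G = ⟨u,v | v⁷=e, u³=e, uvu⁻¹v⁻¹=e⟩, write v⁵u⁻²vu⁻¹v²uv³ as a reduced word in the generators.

Multiply left to right, reducing at each step:
  (v⁵) · u⁻² = uv⁵
  (uv⁵) · v = uv⁶
  (uv⁶) · u⁻¹ = v⁶
  (v⁶) · v² = v
  v · u = uv
  (uv) · v³ = uv⁴

Answer: uv⁴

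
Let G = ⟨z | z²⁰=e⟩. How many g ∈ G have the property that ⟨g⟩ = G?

G is cyclic of order 20. An element generates G iff its order is 20, and a cyclic group of order 20 has exactly φ(20) = 8 such elements.

Answer: 8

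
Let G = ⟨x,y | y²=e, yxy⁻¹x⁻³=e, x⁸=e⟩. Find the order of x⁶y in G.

Compute successive powers until reaching e:
  (x⁶y)¹ = x⁶y, (x⁶y)² = e.
The smallest positive k with (x⁶y)ᵏ = e is 2.

Answer: 2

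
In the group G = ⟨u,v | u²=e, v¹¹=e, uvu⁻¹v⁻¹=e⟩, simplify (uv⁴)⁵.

Compute successive powers of (uv⁴), reducing at each step:
  (uv⁴)²: (uv⁴) · u = v⁴;   (v⁴) · v⁴ = v⁸
  (uv⁴)³: (v⁸) · u = uv⁸;   (uv⁸) · v⁴ = uv
  (uv⁴)⁴: (uv) · u = v;   v · v⁴ = v⁵
  (uv⁴)⁵: (v⁵) · u = uv⁵;   (uv⁵) · v⁴ = uv⁹

Answer: uv⁹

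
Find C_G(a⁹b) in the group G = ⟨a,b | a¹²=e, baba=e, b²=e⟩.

⟨a⁹b⟩ ⊆ C_G(a⁹b) since powers of a⁹b commute with a⁹b; so |C_G(a⁹b)| ≥ |⟨a⁹b⟩| = 2.
By orbit–stabilizer, |C_G(a⁹b)| = |G| / |conj. class of a⁹b| = 24 / 6 = 4.
The 4 elements commuting with a⁹b are {e, a⁶, a³b, a⁹b}.

Answer: {e, a⁶, a³b, a⁹b}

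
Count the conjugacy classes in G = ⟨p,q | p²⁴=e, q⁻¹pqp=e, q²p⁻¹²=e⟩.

The conjugacy classes (representative and size) are:
  [e] (size 1), [p] (size 2), [p²] (size 2), [p³] (size 2), [p⁴] (size 2), [p⁵] (size 2), [p¹⁸] (size 2), [p⁷] (size 2), [p¹⁶] (size 2), [p¹⁵] (size 2), [p¹⁴] (size 2), [p¹³] (size 2), [p¹²] (size 1), [p⁶q] (size 12), [p⁵q⁻¹] (size 12).
Class equation: 1 + 2 + 2 + 2 + 2 + 2 + 2 + 2 + 2 + 2 + 2 + 2 + 1 + 12 + 12 = 48 = |G|. So G has 15 conjugacy classes.

Answer: 15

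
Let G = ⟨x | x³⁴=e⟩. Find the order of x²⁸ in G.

Compute successive powers until reaching e:
  (x²⁸)¹ = x²⁸, (x²⁸)² = x²², (x²⁸)³ = x¹⁶, (x²⁸)⁴ = x¹⁰, (x²⁸)⁵ = x⁴, (x²⁸)⁶ = x³², (x²⁸)⁷ = x²⁶, (x²⁸)⁸ = x²⁰, (x²⁸)⁹ = x¹⁴, (x²⁸)¹⁰ = x⁸, (x²⁸)¹¹ = x², (x²⁸)¹² = x³⁰, (x²⁸)¹³ = x²⁴, (x²⁸)¹⁴ = x¹⁸, (x²⁸)¹⁵ = x¹², (x²⁸)¹⁶ = x⁶, (x²⁸)¹⁷ = e.
The smallest positive k with (x²⁸)ᵏ = e is 17.

Answer: 17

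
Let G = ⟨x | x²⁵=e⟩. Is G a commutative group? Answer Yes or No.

G has a single generator, so G is cyclic and hence abelian.

Answer: Yes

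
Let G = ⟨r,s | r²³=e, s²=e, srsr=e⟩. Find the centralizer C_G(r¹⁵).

⟨r¹⁵⟩ ⊆ C_G(r¹⁵) since powers of r¹⁵ commute with r¹⁵; so |C_G(r¹⁵)| ≥ |⟨r¹⁵⟩| = 23.
By orbit–stabilizer, |C_G(r¹⁵)| = |G| / |conj. class of r¹⁵| = 46 / 2 = 23.
The 23 elements commuting with r¹⁵ are {e, r, r², r³, r⁴, r⁵, r⁶, r⁷, r⁸, r⁹, r¹⁰, r¹¹, r¹², r¹³, r¹⁴, r¹⁵, r¹⁶, r¹⁷, r¹⁸, r¹⁹, r²⁰, r²¹, r²²}.

Answer: {e, r, r², r³, r⁴, r⁵, r⁶, r⁷, r⁸, r⁹, r¹⁰, r¹¹, r¹², r¹³, r¹⁴, r¹⁵, r¹⁶, r¹⁷, r¹⁸, r¹⁹, r²⁰, r²¹, r²²}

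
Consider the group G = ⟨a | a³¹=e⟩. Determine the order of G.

G is generated by a single element, so G is cyclic. The relator gives a³¹ = e and no smaller power is forced to be e, so the 31 powers {a, e, a², a³, a⁴, a⁵, a⁶, a⁷, a⁸, a⁹, a²², a²³, a²¹, a²⁰, a²⁴, a²⁵, a²⁶, a²⁷, a²⁸, a²⁹, a³⁰, a¹², a¹³, a¹¹, a¹⁰, a¹⁴, a¹⁵, a¹⁶, a¹⁷, a¹⁸, a¹⁹} are distinct. Hence |G| = 31.

Answer: 31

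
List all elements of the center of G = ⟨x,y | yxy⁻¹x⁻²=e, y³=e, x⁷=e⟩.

An element z ∈ Z(G) iff z commutes with every generator.
For example e is central: e·x = x = x·e; e·y = y = y·e.
Whereas x ∉ Z(G) since x·y = xy ≠ x²y = y·x.
Checking each of the 21 elements this way gives Z(G) = {e}, of order 1.

Answer: {e}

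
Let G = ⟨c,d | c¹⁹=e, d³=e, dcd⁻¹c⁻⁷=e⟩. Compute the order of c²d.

Compute successive powers until reaching e:
  (c²d)¹ = c²d, (c²d)² = c¹⁶d², (c²d)³ = e.
The smallest positive k with (c²d)ᵏ = e is 3.

Answer: 3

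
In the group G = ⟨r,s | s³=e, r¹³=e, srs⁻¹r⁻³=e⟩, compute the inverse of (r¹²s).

The order of (r¹²s) is 3 (smallest k with (r¹²s)ᵏ = e), so (r¹²s)⁻¹ = (r¹²s)² = r⁹s².
Check: (r¹²s) · (r⁹s²) → (r¹²s) · r⁹ = s;   s · s² = e, giving e as required.

Answer: r⁹s²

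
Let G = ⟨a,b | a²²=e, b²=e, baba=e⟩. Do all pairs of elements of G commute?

a·b = ab but b·a = a²¹b, so a·b ≠ b·a and G is not abelian.

Answer: No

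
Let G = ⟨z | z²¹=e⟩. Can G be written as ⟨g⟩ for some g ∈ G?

|G| = 21. The element z has order 21 (its powers give 21 distinct elements), so ⟨z⟩ = G and G is cyclic.

Answer: Yes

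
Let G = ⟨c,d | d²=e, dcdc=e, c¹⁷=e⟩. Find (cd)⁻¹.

The order of (cd) is 2 (smallest k with (cd)ᵏ = e), so (cd)⁻¹ = (cd)¹ = cd.
Check: (cd) · (cd) → (cd) · c = d;   d · d = e, giving e as required.

Answer: cd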